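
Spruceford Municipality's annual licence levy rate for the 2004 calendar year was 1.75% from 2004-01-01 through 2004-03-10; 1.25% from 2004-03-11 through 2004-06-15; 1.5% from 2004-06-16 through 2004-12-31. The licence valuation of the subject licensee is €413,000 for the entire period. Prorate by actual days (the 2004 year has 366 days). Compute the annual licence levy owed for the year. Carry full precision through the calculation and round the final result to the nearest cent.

2004-01-01 to 2004-03-10: 70 days at 1.75% → €413,000 × 1.75% × 70/366 = €1,382.3087
2004-03-11 to 2004-06-15: 97 days at 1.25% → €413,000 × 1.25% × 97/366 = €1,368.2036
2004-06-16 to 2004-12-31: 199 days at 1.5% → €413,000 × 1.5% × 199/366 = €3,368.3197
Total = €6,118.8320

€6,118.83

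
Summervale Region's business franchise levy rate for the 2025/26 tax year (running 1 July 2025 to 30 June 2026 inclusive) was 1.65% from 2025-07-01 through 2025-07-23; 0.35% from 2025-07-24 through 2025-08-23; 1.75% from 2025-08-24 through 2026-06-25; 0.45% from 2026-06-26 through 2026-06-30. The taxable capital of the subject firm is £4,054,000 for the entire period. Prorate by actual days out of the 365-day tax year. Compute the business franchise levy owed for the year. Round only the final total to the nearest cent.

2025-07-01 to 2025-07-23: 23 days at 1.65% → £4,054,000 × 1.65% × 23/365 = £4,215.0493
2025-07-24 to 2025-08-23: 31 days at 0.35% → £4,054,000 × 0.35% × 31/365 = £1,205.0932
2025-08-24 to 2026-06-25: 306 days at 1.75% → £4,054,000 × 1.75% × 306/365 = £59,477.1781
2026-06-26 to 2026-06-30: 5 days at 0.45% → £4,054,000 × 0.45% × 5/365 = £249.9041
Total = £65,147.2247

£65,147.22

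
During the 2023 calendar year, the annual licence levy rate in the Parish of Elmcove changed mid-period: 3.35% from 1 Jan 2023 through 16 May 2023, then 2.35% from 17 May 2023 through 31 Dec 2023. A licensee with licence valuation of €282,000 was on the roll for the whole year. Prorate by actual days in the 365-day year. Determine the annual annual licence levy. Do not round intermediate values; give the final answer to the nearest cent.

€7,677.74

1 Jan – 16 May 2023: 136 days at 3.35% → €282,000 × 3.35% × 136/365 = €3,519.9781
17 May – 31 Dec 2023: 229 days at 2.35% → €282,000 × 2.35% × 229/365 = €4,157.7616
Total = €7,677.7397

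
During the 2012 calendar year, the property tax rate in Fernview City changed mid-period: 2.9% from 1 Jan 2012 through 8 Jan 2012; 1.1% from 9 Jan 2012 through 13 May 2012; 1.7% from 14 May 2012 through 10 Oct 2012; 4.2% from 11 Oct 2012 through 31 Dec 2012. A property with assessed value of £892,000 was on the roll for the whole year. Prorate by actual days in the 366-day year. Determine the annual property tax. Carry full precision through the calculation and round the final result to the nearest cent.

1 Jan – 8 Jan 2012: 8 days at 2.9% → £892,000 × 2.9% × 8/366 = £565.4208
9 Jan – 13 May 2012: 126 days at 1.1% → £892,000 × 1.1% × 126/366 = £3,377.9016
14 May – 10 Oct 2012: 150 days at 1.7% → £892,000 × 1.7% × 150/366 = £6,214.7541
11 Oct – 31 Dec 2012: 82 days at 4.2% → £892,000 × 4.2% × 82/366 = £8,393.5738
Total = £18,551.6503

£18,551.65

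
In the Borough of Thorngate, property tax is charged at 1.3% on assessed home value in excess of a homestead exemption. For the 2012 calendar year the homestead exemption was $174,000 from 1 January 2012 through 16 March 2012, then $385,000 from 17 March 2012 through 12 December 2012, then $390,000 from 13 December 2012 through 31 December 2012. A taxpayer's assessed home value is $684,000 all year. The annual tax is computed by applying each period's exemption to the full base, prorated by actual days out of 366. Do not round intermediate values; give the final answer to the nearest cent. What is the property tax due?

1 January – 16 March 2012: 76 days, exemption $174,000 → ($684,000 − $174,000) × 1.3% × 76/366 = $1,376.7213
17 March – 12 December 2012: 271 days, exemption $385,000 → ($684,000 − $385,000) × 1.3% × 271/366 = $2,878.0792
13 December – 31 December 2012: 19 days, exemption $390,000 → ($684,000 − $390,000) × 1.3% × 19/366 = $198.4098
Total = $4,453.2104

$4,453.21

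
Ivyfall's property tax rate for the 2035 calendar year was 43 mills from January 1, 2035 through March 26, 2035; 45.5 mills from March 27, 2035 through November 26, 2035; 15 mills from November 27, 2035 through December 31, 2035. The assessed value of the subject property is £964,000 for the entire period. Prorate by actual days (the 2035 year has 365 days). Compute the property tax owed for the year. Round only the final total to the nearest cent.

January 1 – March 26, 2035: 85 days at 43 mills → £964,000 × 4.3% × 85/365 = £9,653.2055
March 27 – November 26, 2035: 245 days at 45.5 mills → £964,000 × 4.55% × 245/365 = £29,441.6164
November 27 – December 31, 2035: 35 days at 15 mills → £964,000 × 1.5% × 35/365 = £1,386.5753
Total = £40,481.3973

£40,481.40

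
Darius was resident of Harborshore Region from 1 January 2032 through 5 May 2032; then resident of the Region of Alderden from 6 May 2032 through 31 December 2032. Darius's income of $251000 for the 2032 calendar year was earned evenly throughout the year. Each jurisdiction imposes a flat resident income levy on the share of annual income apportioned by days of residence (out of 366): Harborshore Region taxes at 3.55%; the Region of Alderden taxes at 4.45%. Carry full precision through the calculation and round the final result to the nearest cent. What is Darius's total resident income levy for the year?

Harborshore Region, 1 January – 5 May 2032: 126 days → $251000 × 3.55% × 126/366 = $3067.5492
The Region of Alderden, 6 May – 31 December 2032: 240 days → $251000 × 4.45% × 240/366 = $7324.2623
Total = $10391.8115

$10391.81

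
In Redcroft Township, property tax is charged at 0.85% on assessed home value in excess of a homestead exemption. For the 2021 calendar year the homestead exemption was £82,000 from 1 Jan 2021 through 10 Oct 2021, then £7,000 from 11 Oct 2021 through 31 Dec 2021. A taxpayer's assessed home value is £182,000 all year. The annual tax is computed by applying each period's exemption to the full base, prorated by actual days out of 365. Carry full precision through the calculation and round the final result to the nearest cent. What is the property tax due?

£993.22

1 Jan – 10 Oct 2021: 283 days, exemption £82,000 → (£182,000 − £82,000) × 0.85% × 283/365 = £659.0411
11 Oct – 31 Dec 2021: 82 days, exemption £7,000 → (£182,000 − £7,000) × 0.85% × 82/365 = £334.1781
Total = £993.2192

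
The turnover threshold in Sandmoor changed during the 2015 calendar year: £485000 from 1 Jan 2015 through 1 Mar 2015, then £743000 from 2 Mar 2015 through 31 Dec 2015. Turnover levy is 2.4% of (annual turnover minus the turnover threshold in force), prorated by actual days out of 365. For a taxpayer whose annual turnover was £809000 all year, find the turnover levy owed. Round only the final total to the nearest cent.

1 Jan – 1 Mar 2015: 60 days, exemption £485000 → (£809000 − £485000) × 2.4% × 60/365 = £1278.2466
2 Mar – 31 Dec 2015: 305 days, exemption £743000 → (£809000 − £743000) × 2.4% × 305/365 = £1323.6164
Total = £2601.8630

£2601.86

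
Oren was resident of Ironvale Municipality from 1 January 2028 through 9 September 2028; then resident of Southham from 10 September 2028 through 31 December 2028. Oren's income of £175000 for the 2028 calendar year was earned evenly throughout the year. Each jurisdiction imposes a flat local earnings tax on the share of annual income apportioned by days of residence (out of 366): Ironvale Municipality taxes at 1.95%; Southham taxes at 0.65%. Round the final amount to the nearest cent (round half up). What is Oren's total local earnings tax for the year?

£2710.11

Ironvale Municipality, 1 January – 9 September 2028: 253 days → £175000 × 1.95% × 253/366 = £2358.9139
Southham, 10 September – 31 December 2028: 113 days → £175000 × 0.65% × 113/366 = £351.1954
Total = £2710.1093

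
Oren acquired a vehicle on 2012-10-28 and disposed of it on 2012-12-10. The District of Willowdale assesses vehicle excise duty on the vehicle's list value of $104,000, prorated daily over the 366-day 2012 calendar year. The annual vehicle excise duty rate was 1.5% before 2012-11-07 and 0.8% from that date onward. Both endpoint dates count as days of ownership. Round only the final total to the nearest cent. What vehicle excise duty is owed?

2012-10-28 to 2012-11-06: 10 days at 1.5% → $104,000 × 1.5% × 10/366 = $42.6230
2012-11-07 to 2012-12-10: 34 days at 0.8% → $104,000 × 0.8% × 34/366 = $77.2896
Total = $119.9126

$119.91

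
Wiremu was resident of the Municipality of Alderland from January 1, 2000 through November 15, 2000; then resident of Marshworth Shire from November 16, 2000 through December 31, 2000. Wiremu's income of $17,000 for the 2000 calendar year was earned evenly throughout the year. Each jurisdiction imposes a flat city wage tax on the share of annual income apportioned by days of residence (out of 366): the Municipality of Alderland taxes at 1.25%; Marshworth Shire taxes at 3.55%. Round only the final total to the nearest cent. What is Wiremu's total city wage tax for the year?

$261.64

The Municipality of Alderland, January 1 – November 15, 2000: 320 days → $17,000 × 1.25% × 320/366 = $185.7923
Marshworth Shire, November 16 – December 31, 2000: 46 days → $17,000 × 3.55% × 46/366 = $75.8497
Total = $261.6421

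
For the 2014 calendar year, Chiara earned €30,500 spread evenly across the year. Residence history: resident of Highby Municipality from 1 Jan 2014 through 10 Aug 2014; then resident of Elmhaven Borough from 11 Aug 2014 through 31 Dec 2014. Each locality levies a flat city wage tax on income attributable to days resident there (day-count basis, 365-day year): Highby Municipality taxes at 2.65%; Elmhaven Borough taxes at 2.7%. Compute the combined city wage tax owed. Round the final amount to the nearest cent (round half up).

Highby Municipality, 1 Jan – 10 Aug 2014: 222 days → €30,500 × 2.65% × 222/365 = €491.5932
Elmhaven Borough, 11 Aug – 31 Dec 2014: 143 days → €30,500 × 2.7% × 143/365 = €322.6315
Total = €814.2247

€814.22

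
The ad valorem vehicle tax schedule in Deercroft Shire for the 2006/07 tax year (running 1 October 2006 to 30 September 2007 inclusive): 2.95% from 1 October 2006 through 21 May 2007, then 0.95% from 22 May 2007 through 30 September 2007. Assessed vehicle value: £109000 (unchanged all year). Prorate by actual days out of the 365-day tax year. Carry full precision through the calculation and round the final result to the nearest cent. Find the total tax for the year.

1 October 2006 – 21 May 2007: 233 days at 2.95% → £109000 × 2.95% × 233/365 = £2052.6342
22 May – 30 September 2007: 132 days at 0.95% → £109000 × 0.95% × 132/365 = £374.4822
Total = £2427.1164

£2427.12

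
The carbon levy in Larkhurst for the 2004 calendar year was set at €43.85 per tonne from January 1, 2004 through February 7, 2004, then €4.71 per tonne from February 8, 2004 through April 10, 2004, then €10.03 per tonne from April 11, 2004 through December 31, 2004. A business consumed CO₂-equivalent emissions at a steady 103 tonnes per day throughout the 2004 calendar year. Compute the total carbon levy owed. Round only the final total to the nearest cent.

€475960.94

January 1 – February 7, 2004: 38 days × 103 tonnes/day = 3,914 tonnes at €43.85/tonne → €171628.90
February 8 – April 10, 2004: 63 days × 103 tonnes/day = 6,489 tonnes at €4.71/tonne → €30563.19
April 11 – December 31, 2004: 265 days × 103 tonnes/day = 27,295 tonnes at €10.03/tonne → €273768.85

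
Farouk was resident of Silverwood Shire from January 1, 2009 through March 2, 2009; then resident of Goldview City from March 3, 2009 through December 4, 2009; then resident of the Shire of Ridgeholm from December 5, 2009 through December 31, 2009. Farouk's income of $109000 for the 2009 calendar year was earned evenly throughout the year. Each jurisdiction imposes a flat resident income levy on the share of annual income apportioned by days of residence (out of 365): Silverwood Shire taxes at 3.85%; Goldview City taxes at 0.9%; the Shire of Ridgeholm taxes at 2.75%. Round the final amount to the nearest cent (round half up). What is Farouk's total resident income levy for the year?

$1667.55

Silverwood Shire, January 1 – March 2, 2009: 61 days → $109000 × 3.85% × 61/365 = $701.3329
Goldview City, March 3 – December 4, 2009: 277 days → $109000 × 0.9% × 277/365 = $744.4849
The Shire of Ridgeholm, December 5 – December 31, 2009: 27 days → $109000 × 2.75% × 27/365 = $221.7329
Total = $1667.5507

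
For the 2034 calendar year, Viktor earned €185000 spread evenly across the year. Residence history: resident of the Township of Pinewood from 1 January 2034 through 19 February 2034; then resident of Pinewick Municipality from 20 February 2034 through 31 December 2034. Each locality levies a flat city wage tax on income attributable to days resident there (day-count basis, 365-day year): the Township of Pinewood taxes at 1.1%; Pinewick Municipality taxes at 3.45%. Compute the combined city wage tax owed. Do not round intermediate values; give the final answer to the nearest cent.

€5786.95

The Township of Pinewood, 1 January – 19 February 2034: 50 days → €185000 × 1.1% × 50/365 = €278.7671
Pinewick Municipality, 20 February – 31 December 2034: 315 days → €185000 × 3.45% × 315/365 = €5508.1849
Total = €5786.9521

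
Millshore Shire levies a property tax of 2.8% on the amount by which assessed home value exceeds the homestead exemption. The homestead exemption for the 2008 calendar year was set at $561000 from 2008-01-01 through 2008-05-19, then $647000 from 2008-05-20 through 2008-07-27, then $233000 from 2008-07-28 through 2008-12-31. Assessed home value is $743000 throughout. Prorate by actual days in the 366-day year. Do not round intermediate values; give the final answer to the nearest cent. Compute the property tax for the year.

$8581.62

2008-01-01 to 2008-05-19: 140 days, exemption $561000 → ($743000 − $561000) × 2.8% × 140/366 = $1949.2896
2008-05-20 to 2008-07-27: 69 days, exemption $647000 → ($743000 − $647000) × 2.8% × 69/366 = $506.7541
2008-07-28 to 2008-12-31: 157 days, exemption $233000 → ($743000 − $233000) × 2.8% × 157/366 = $6125.5738
Total = $8581.6175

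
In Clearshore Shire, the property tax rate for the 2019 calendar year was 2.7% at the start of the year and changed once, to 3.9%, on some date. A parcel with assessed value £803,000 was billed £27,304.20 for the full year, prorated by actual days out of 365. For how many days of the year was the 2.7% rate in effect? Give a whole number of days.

152 days

Let d = days at the first rate; then 365 − d days at the second rate.
£803,000 × [2.7%·d + 3.9%·(365−d)] / 365 = £27,304.20
Solving gives d = 152, so the new rate took effect on June 2, 2019.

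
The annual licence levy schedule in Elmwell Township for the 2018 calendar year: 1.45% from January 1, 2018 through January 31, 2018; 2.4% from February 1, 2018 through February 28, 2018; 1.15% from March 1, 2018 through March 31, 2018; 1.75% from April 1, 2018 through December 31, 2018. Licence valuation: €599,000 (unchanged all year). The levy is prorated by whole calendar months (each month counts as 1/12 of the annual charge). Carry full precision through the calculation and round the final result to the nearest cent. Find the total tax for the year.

January 1 – January 31, 2018: 1 month at 1.45% → €599,000 × 1.45% × 1/12 = €723.7917
February 1 – February 28, 2018: 1 month at 2.4% → €599,000 × 2.4% × 1/12 = €1,198.0000
March 1 – March 31, 2018: 1 month at 1.15% → €599,000 × 1.15% × 1/12 = €574.0417
April 1 – December 31, 2018: 9 months at 1.75% → €599,000 × 1.75% × 9/12 = €7,861.8750
Total = €10,357.7083

€10,357.71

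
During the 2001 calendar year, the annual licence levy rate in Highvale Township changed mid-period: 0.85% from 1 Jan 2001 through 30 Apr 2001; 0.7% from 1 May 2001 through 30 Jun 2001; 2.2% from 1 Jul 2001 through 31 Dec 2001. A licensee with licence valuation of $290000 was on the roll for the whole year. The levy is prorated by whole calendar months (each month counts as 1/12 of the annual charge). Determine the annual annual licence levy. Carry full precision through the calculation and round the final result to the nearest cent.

$4350.00

1 Jan – 30 Apr 2001: 4 months at 0.85% → $290000 × 0.85% × 4/12 = $821.6667
1 May – 30 Jun 2001: 2 months at 0.7% → $290000 × 0.7% × 2/12 = $338.3333
1 Jul – 31 Dec 2001: 6 months at 2.2% → $290000 × 2.2% × 6/12 = $3190.0000
Total = $4350.0000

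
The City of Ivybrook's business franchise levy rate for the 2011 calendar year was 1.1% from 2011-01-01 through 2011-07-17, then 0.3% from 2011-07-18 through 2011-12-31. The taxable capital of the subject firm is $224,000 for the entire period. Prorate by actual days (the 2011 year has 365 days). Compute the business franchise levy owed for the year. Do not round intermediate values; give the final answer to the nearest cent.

2011-01-01 to 2011-07-17: 198 days at 1.1% → $224,000 × 1.1% × 198/365 = $1,336.6356
2011-07-18 to 2011-12-31: 167 days at 0.3% → $224,000 × 0.3% × 167/365 = $307.4630
Total = $1,644.0986

$1,644.10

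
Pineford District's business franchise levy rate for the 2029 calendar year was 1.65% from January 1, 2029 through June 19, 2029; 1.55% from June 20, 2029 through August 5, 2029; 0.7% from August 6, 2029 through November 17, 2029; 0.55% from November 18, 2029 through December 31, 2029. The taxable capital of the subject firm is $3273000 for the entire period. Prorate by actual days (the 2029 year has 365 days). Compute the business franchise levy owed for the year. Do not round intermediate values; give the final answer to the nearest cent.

$40383.44

January 1 – June 19, 2029: 170 days at 1.65% → $3273000 × 1.65% × 170/365 = $25152.7808
June 20 – August 5, 2029: 47 days at 1.55% → $3273000 × 1.55% × 47/365 = $6532.5493
August 6 – November 17, 2029: 104 days at 0.7% → $3273000 × 0.7% × 104/365 = $6528.0658
November 18 – December 31, 2029: 44 days at 0.55% → $3273000 × 0.55% × 44/365 = $2170.0438
Total = $40383.4397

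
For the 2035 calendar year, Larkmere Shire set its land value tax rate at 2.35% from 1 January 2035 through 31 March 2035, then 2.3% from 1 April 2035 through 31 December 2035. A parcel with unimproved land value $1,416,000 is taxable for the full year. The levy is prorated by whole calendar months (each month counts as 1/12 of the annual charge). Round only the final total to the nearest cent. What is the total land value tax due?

1 January – 31 March 2035: 3 months at 2.35% → $1,416,000 × 2.35% × 3/12 = $8,319.0000
1 April – 31 December 2035: 9 months at 2.3% → $1,416,000 × 2.3% × 9/12 = $24,426.0000
Total = $32,745.0000

$32,745.00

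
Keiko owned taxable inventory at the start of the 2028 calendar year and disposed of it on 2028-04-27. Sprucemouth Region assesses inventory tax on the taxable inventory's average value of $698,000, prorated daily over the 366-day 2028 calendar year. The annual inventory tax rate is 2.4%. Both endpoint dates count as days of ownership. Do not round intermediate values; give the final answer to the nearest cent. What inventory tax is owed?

Days held (2028-01-01 to 2028-04-27): 118 out of 366
Tax = $698,000 × 2.4% × 118/366 = $5,400.9180

$5,400.92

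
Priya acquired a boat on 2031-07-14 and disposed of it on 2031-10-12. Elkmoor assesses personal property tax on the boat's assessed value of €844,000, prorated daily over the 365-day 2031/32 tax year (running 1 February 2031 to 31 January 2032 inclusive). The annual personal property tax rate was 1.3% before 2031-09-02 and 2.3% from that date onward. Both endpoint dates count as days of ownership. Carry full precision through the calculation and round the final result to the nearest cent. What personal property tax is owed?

€3,683.54

2031-07-14 to 2031-09-01: 50 days at 1.3% → €844,000 × 1.3% × 50/365 = €1,503.0137
2031-09-02 to 2031-10-12: 41 days at 2.3% → €844,000 × 2.3% × 41/365 = €2,180.5260
Total = €3,683.5397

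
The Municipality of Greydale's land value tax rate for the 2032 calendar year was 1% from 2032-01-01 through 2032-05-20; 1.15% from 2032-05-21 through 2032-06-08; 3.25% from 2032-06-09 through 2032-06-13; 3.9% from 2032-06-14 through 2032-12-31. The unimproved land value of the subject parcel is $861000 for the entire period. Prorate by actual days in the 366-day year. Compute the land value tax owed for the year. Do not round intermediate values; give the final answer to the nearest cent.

$22654.18

2032-01-01 to 2032-05-20: 141 days at 1% → $861000 × 1% × 141/366 = $3316.9672
2032-05-21 to 2032-06-08: 19 days at 1.15% → $861000 × 1.15% × 19/366 = $514.0123
2032-06-09 to 2032-06-13: 5 days at 3.25% → $861000 × 3.25% × 5/366 = $382.2746
2032-06-14 to 2032-12-31: 201 days at 3.9% → $861000 × 3.9% × 201/366 = $18440.9262
Total = $22654.1803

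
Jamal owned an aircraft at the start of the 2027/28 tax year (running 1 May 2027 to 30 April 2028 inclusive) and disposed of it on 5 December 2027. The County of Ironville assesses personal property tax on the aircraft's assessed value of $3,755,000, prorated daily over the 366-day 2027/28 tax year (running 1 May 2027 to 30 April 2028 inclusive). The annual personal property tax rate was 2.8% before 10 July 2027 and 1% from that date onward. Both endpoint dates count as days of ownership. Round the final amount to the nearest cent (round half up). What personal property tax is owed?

1 May – 9 July 2027: 70 days at 2.8% → $3,755,000 × 2.8% × 70/366 = $20,108.7432
10 July – 5 December 2027: 149 days at 1% → $3,755,000 × 1% × 149/366 = $15,286.7486
Total = $35,395.4918

$35,395.49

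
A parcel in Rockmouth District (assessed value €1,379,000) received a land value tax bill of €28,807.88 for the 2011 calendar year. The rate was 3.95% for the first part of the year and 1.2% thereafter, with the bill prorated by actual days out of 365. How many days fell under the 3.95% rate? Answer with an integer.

Let d = days at the first rate; then 365 − d days at the second rate.
€1,379,000 × [3.95%·d + 1.2%·(365−d)] / 365 = €28,807.88
Solving gives d = 118, so the new rate took effect on April 29, 2011.

118 days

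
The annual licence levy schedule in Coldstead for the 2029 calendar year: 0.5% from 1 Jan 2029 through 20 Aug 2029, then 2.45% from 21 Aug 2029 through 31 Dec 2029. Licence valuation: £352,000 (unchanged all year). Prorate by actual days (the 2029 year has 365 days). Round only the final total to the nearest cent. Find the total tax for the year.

1 Jan – 20 Aug 2029: 232 days at 0.5% → £352,000 × 0.5% × 232/365 = £1,118.6849
21 Aug – 31 Dec 2029: 133 days at 2.45% → £352,000 × 2.45% × 133/365 = £3,142.4438
Total = £4,261.1288

£4,261.13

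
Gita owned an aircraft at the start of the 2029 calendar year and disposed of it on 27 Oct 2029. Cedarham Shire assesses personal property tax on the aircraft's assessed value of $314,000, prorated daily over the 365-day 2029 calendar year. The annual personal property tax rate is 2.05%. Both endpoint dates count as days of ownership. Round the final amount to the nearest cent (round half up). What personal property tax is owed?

$5,290.68

Days held (1 Jan – 27 Oct 2029): 300 out of 365
Tax = $314,000 × 2.05% × 300/365 = $5,290.6849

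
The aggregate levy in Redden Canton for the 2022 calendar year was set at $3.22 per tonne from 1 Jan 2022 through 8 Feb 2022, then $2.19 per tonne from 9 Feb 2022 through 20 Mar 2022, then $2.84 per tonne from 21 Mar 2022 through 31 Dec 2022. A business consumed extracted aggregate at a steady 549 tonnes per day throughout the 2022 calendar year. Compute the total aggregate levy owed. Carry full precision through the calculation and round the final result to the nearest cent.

1 Jan – 8 Feb 2022: 39 days × 549 tonnes/day = 21,411 tonnes at $3.22/tonne → $68,943.42
9 Feb – 20 Mar 2022: 40 days × 549 tonnes/day = 21,960 tonnes at $2.19/tonne → $48,092.40
21 Mar – 31 Dec 2022: 286 days × 549 tonnes/day = 157,014 tonnes at $2.84/tonne → $445,919.76

$562,955.58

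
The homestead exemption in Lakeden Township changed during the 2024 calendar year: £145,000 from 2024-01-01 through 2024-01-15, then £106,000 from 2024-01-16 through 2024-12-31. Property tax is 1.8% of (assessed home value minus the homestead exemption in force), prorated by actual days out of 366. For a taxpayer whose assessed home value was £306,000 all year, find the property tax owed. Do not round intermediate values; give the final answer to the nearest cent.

2024-01-01 to 2024-01-15: 15 days, exemption £145,000 → (£306,000 − £145,000) × 1.8% × 15/366 = £118.7705
2024-01-16 to 2024-12-31: 351 days, exemption £106,000 → (£306,000 − £106,000) × 1.8% × 351/366 = £3,452.4590
Total = £3,571.2295

£3,571.23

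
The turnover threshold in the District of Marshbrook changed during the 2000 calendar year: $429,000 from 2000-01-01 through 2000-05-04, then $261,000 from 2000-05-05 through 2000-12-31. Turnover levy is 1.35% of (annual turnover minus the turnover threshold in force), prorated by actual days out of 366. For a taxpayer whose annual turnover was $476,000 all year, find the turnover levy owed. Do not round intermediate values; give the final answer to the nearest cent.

$2,127.91

2000-01-01 to 2000-05-04: 125 days, exemption $429,000 → ($476,000 − $429,000) × 1.35% × 125/366 = $216.7008
2000-05-05 to 2000-12-31: 241 days, exemption $261,000 → ($476,000 − $261,000) × 1.35% × 241/366 = $1,911.2090
Total = $2,127.9098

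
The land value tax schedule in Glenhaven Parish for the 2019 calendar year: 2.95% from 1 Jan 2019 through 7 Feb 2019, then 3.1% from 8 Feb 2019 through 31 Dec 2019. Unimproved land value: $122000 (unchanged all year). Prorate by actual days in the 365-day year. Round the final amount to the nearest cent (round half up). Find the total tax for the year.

1 Jan – 7 Feb 2019: 38 days at 2.95% → $122000 × 2.95% × 38/365 = $374.6904
8 Feb – 31 Dec 2019: 327 days at 3.1% → $122000 × 3.1% × 327/365 = $3388.2575
Total = $3762.9479

$3762.95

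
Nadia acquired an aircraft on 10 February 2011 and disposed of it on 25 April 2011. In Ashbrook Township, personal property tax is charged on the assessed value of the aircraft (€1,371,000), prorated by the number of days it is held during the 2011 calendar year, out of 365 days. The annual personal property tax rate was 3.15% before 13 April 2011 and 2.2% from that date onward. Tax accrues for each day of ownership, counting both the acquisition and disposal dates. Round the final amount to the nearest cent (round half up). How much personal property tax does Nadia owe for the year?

€8,410.05

10 February – 12 April 2011: 62 days at 3.15% → €1,371,000 × 3.15% × 62/365 = €7,335.7890
13 April – 25 April 2011: 13 days at 2.2% → €1,371,000 × 2.2% × 13/365 = €1,074.2630
Total = €8,410.0521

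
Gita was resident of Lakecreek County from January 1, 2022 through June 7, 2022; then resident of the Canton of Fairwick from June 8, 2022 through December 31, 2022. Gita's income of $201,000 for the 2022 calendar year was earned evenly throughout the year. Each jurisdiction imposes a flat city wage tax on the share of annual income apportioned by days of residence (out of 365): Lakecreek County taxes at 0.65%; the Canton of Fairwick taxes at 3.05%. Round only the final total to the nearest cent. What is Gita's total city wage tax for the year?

$4,042.30

Lakecreek County, January 1 – June 7, 2022: 158 days → $201,000 × 0.65% × 158/365 = $565.5534
The Canton of Fairwick, June 8 – December 31, 2022: 207 days → $201,000 × 3.05% × 207/365 = $3,476.7493
Total = $4,042.3027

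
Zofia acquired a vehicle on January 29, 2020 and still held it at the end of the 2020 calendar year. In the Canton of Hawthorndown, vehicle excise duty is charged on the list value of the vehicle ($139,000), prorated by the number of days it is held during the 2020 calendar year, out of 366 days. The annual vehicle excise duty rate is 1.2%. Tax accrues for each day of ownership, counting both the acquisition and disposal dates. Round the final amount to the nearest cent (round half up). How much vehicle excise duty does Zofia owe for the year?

Days held (January 29 – December 31, 2020): 338 out of 366
Tax = $139,000 × 1.2% × 338/366 = $1,540.3934

$1,540.39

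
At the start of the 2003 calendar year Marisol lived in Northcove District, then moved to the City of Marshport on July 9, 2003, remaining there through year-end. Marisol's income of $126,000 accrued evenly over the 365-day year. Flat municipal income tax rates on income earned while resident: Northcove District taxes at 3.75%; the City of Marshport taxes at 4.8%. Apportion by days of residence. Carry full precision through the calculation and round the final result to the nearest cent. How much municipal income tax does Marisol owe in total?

$5,362.94

Northcove District, January 1 – July 8, 2003: 189 days → $126,000 × 3.75% × 189/365 = $2,446.6438
The City of Marshport, July 9 – December 31, 2003: 176 days → $126,000 × 4.8% × 176/365 = $2,916.2959
Total = $5,362.9397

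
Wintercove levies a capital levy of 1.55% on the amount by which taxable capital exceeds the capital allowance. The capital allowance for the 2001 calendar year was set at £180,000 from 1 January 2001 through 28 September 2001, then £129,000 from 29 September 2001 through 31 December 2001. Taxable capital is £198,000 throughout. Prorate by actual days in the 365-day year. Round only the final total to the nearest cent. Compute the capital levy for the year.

1 January – 28 September 2001: 271 days, exemption £180,000 → (£198,000 − £180,000) × 1.55% × 271/365 = £207.1479
29 September – 31 December 2001: 94 days, exemption £129,000 → (£198,000 − £129,000) × 1.55% × 94/365 = £275.4329
Total = £482.5808

£482.58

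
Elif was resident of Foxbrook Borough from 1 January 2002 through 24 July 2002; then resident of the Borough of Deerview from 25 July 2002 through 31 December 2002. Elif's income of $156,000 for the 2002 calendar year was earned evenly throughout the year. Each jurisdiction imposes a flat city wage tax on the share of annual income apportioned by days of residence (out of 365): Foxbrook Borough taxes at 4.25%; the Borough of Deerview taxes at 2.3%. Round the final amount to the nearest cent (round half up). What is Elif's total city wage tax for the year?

$5,296.52

Foxbrook Borough, 1 January – 24 July 2002: 205 days → $156,000 × 4.25% × 205/365 = $3,723.6986
The Borough of Deerview, 25 July – 31 December 2002: 160 days → $156,000 × 2.3% × 160/365 = $1,572.8219
Total = $5,296.5205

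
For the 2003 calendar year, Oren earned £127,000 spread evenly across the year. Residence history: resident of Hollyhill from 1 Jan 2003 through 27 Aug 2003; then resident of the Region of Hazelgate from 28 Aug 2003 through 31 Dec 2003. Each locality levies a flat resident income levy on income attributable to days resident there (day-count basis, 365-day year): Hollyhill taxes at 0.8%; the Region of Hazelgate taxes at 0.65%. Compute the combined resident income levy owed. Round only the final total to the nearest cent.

£950.24

Hollyhill, 1 Jan – 27 Aug 2003: 239 days → £127,000 × 0.8% × 239/365 = £665.2712
The Region of Hazelgate, 28 Aug – 31 Dec 2003: 126 days → £127,000 × 0.65% × 126/365 = £284.9671
Total = £950.2384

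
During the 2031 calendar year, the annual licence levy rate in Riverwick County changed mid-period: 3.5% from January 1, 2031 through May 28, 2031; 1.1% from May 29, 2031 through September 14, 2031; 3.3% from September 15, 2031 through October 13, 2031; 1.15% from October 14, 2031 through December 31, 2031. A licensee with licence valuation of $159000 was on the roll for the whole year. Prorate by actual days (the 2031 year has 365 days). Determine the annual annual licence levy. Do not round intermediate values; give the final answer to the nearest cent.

January 1 – May 28, 2031: 148 days at 3.5% → $159000 × 3.5% × 148/365 = $2256.4932
May 29 – September 14, 2031: 109 days at 1.1% → $159000 × 1.1% × 109/365 = $522.3041
September 15 – October 13, 2031: 29 days at 3.3% → $159000 × 3.3% × 29/365 = $416.8849
October 14 – December 31, 2031: 79 days at 1.15% → $159000 × 1.15% × 79/365 = $395.7575
Total = $3591.4397

$3591.44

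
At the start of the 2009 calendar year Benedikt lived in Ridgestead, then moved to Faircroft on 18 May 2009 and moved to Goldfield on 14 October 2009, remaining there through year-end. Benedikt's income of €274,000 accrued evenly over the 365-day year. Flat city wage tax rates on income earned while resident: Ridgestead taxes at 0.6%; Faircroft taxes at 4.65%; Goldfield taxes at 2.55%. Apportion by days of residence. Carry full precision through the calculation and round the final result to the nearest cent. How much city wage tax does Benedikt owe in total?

Ridgestead, 1 January – 17 May 2009: 137 days → €274,000 × 0.6% × 137/365 = €617.0630
Faircroft, 18 May – 13 October 2009: 149 days → €274,000 × 4.65% × 149/365 = €5,201.1205
Goldfield, 14 October – 31 December 2009: 79 days → €274,000 × 2.55% × 79/365 = €1,512.2548
Total = €7,330.4384

€7,330.44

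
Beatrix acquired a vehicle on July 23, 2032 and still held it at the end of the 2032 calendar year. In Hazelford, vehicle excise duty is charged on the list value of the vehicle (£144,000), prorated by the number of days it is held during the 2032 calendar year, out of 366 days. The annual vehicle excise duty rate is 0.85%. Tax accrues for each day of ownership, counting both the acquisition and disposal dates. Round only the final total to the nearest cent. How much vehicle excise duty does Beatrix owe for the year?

£541.77

Days held (July 23 – December 31, 2032): 162 out of 366
Tax = £144,000 × 0.85% × 162/366 = £541.7705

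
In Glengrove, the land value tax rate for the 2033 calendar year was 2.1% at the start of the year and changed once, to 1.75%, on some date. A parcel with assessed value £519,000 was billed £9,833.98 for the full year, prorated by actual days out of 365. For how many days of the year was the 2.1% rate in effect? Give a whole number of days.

151 days

Let d = days at the first rate; then 365 − d days at the second rate.
£519,000 × [2.1%·d + 1.75%·(365−d)] / 365 = £9,833.98
Solving gives d = 151, so the new rate took effect on 1 Jun 2033.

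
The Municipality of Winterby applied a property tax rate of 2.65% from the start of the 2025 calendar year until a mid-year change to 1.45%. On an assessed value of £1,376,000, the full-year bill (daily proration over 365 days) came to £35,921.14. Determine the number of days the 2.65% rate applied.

Let d = days at the first rate; then 365 − d days at the second rate.
£1,376,000 × [2.65%·d + 1.45%·(365−d)] / 365 = £35,921.14
Solving gives d = 353, so the new rate took effect on 20 December 2025.

353 days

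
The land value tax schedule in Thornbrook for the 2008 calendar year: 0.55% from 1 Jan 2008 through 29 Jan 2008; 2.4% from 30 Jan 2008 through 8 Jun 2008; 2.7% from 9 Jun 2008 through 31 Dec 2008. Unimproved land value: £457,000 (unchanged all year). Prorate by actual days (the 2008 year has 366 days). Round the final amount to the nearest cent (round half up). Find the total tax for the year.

£11,069.76

1 Jan – 29 Jan 2008: 29 days at 0.55% → £457,000 × 0.55% × 29/366 = £199.1571
30 Jan – 8 Jun 2008: 131 days at 2.4% → £457,000 × 2.4% × 131/366 = £3,925.7049
9 Jun – 31 Dec 2008: 206 days at 2.7% → £457,000 × 2.7% × 206/366 = £6,944.9016
Total = £11,069.7637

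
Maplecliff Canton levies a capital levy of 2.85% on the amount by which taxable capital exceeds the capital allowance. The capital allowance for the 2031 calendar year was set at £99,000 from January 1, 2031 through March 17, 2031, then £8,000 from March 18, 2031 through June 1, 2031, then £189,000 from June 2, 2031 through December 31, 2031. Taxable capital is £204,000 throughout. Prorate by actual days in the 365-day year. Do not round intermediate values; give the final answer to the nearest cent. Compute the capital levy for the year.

£2,035.68

January 1 – March 17, 2031: 76 days, exemption £99,000 → (£204,000 − £99,000) × 2.85% × 76/365 = £623.0959
March 18 – June 1, 2031: 76 days, exemption £8,000 → (£204,000 − £8,000) × 2.85% × 76/365 = £1,163.1123
June 2 – December 31, 2031: 213 days, exemption £189,000 → (£204,000 − £189,000) × 2.85% × 213/365 = £249.4726
Total = £2,035.6808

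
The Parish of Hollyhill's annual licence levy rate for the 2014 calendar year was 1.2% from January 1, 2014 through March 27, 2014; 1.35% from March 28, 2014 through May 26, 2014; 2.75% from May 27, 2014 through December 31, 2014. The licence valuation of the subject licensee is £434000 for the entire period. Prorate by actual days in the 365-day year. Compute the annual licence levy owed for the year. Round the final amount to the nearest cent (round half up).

January 1 – March 27, 2014: 86 days at 1.2% → £434000 × 1.2% × 86/365 = £1227.0904
March 28 – May 26, 2014: 60 days at 1.35% → £434000 × 1.35% × 60/365 = £963.1233
May 27 – December 31, 2014: 219 days at 2.75% → £434000 × 2.75% × 219/365 = £7161.0000
Total = £9351.2137

£9351.21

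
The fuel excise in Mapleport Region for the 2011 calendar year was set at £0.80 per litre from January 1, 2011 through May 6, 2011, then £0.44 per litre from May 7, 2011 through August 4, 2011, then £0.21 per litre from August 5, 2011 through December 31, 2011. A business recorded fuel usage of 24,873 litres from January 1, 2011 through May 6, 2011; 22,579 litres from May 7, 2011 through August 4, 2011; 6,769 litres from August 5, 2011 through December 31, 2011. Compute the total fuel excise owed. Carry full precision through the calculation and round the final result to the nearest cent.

£31254.65

January 1 – May 6, 2011: 24,873 litres at £0.80/litre → £19898.40
May 7 – August 4, 2011: 22,579 litres at £0.44/litre → £9934.76
August 5 – December 31, 2011: 6,769 litres at £0.21/litre → £1421.49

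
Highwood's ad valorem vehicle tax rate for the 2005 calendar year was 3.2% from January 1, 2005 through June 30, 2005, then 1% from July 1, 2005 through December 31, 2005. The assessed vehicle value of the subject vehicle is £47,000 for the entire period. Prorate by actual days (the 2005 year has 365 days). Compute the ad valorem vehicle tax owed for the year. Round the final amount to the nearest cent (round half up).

£982.75

January 1 – June 30, 2005: 181 days at 3.2% → £47,000 × 3.2% × 181/365 = £745.8192
July 1 – December 31, 2005: 184 days at 1% → £47,000 × 1% × 184/365 = £236.9315
Total = £982.7507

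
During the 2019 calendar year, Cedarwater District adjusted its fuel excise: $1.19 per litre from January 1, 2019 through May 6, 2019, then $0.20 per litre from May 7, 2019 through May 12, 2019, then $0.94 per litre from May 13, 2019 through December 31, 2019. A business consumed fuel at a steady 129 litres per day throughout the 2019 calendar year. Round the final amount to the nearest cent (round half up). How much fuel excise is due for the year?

January 1 – May 6, 2019: 126 days × 129 litres/day = 16,254 litres at $1.19/litre → $19,342.26
May 7 – May 12, 2019: 6 days × 129 litres/day = 774 litres at $0.20/litre → $154.80
May 13 – December 31, 2019: 233 days × 129 litres/day = 30,057 litres at $0.94/litre → $28,253.58

$47,750.64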